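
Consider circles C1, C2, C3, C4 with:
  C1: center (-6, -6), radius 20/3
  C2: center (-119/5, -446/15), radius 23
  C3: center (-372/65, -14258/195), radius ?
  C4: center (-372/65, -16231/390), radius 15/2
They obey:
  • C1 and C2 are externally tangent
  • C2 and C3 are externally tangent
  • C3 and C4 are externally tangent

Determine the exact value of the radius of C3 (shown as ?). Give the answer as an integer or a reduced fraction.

24

1. [ext C2·C3]  r_C3² + 46r_C3 − 1680 = 0  ⇒  r_C3 = 24 (r>0 drops 1)
2. [ext C3·C4]  r_C3² + 15r_C3 − 936 = 0  ⇒  r_C3 = 24 (r>0 drops 1)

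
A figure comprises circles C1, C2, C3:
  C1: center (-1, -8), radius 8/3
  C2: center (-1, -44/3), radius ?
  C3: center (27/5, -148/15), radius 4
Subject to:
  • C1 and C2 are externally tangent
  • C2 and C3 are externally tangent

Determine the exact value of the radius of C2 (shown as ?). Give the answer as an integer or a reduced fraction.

1. [ext C1·C2]  r_C2² + (16/3)r_C2 − 112/3 = 0  ⇒  r_C2 = 4 (r>0 drops 1)
2. [ext C2·C3]  r_C2² + 8r_C2 − 48 = 0  ⇒  r_C2 = 4 (r>0 drops 1)

4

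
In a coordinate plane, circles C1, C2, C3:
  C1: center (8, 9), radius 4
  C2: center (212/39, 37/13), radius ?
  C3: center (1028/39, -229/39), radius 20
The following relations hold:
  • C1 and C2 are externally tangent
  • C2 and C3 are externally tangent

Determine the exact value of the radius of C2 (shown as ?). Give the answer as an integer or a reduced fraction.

8/3

1. [ext C1·C2]  r_C2² + 8r_C2 − 256/9 = 0  ⇒  r_C2 = 8/3 (r>0 drops 1)
2. [ext C2·C3]  r_C2² + 40r_C2 − 1024/9 = 0  ⇒  r_C2 = 8/3 (r>0 drops 1)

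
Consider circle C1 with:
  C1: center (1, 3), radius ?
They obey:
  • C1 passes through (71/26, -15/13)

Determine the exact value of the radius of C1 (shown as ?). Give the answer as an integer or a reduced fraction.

1. [C1∋P]  r_C1² − 81/4 = 0  ⇒  r_C1 = 9/2 (r>0 drops 1)

9/2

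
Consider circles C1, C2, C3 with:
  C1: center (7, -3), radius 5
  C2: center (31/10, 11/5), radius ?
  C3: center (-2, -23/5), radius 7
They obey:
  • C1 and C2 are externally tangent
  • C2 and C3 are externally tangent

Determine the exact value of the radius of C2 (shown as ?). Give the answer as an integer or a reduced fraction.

3/2

1. [ext C1·C2]  r_C2² + 10r_C2 − 69/4 = 0  ⇒  r_C2 = 3/2 (r>0 drops 1)
2. [ext C2·C3]  r_C2² + 14r_C2 − 93/4 = 0  ⇒  r_C2 = 3/2 (r>0 drops 1)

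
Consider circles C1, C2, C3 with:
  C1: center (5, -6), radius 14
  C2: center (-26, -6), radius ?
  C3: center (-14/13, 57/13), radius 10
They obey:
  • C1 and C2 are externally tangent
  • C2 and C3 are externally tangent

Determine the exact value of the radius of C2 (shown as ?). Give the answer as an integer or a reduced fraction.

1. [ext C1·C2]  r_C2² + 28r_C2 − 765 = 0  ⇒  r_C2 = 17 (r>0 drops 1)
2. [ext C2·C3]  r_C2² + 20r_C2 − 629 = 0  ⇒  r_C2 = 17 (r>0 drops 1)

17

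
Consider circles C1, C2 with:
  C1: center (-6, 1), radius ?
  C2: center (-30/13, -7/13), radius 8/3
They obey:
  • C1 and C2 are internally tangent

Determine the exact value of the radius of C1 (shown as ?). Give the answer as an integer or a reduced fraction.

1. [int C1,C2]  r_C1² − (16/3)r_C1 − 80/9 = 0  ⇒  r_C1 = 20/3 (r>0 drops 1)

20/3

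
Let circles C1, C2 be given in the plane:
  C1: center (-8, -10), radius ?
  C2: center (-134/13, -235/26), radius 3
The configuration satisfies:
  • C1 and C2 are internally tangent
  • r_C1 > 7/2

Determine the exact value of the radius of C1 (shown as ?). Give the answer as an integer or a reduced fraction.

11/2

1. [int C1,C2]  r_C1² − 6r_C1 + 11/4 = 0  ⇒  r_C1 = 1/2 or 11/2
2. given r_C1 > 7/2: keep 11/2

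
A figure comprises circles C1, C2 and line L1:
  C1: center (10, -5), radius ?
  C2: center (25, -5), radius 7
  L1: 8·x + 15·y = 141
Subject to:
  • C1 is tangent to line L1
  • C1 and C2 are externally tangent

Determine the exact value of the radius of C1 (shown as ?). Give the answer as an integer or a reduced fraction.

8

1. [C1‖L1]  r_C1² − 64 = 0  ⇒  r_C1 = 8 (r>0 drops 1)
2. [ext C1·C2]  r_C1² + 14r_C1 − 176 = 0  ⇒  r_C1 = 8 (r>0 drops 1)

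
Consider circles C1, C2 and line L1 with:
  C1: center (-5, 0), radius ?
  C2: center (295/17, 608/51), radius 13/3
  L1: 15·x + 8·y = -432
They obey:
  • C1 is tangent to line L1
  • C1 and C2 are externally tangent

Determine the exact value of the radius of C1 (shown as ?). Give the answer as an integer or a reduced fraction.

1. [C1‖L1]  r_C1² − 441 = 0  ⇒  r_C1 = 21 (r>0 drops 1)
2. [ext C1·C2]  r_C1² + (26/3)r_C1 − 623 = 0  ⇒  r_C1 = 21 (r>0 drops 1)

21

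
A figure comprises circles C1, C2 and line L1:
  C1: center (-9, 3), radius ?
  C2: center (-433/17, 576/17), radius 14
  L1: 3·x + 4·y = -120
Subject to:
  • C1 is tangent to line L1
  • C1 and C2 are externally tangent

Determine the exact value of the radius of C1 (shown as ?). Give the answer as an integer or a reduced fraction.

21

1. [C1‖L1]  r_C1² − 441 = 0  ⇒  r_C1 = 21 (r>0 drops 1)
2. [ext C1·C2]  r_C1² + 28r_C1 − 1029 = 0  ⇒  r_C1 = 21 (r>0 drops 1)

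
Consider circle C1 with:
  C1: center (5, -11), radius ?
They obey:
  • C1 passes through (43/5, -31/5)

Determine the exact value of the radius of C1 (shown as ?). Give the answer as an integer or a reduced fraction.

6

1. [C1∋P]  r_C1² − 36 = 0  ⇒  r_C1 = 6 (r>0 drops 1)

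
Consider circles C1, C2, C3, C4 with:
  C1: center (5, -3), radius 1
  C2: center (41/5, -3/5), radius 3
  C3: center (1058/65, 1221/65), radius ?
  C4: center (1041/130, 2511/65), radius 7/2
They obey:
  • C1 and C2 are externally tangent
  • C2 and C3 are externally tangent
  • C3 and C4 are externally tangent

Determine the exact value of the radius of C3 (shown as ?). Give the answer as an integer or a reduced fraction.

18

1. [ext C2·C3]  r_C3² + 6r_C3 − 432 = 0  ⇒  r_C3 = 18 (r>0 drops 1)
2. [ext C3·C4]  r_C3² + 7r_C3 − 450 = 0  ⇒  r_C3 = 18 (r>0 drops 1)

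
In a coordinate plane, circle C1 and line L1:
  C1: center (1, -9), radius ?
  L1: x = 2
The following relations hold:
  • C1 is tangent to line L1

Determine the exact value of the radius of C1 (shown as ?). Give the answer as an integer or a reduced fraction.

1. [C1‖L1]  r_C1² − 1 = 0  ⇒  r_C1 = 1 (r>0 drops 1)

1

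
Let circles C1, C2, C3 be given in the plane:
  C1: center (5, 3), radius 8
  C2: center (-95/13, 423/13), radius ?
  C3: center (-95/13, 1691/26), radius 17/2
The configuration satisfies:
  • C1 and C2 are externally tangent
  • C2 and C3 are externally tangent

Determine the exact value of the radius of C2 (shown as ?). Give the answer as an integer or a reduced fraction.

24

1. [ext C1·C2]  r_C2² + 16r_C2 − 960 = 0  ⇒  r_C2 = 24 (r>0 drops 1)
2. [ext C2·C3]  r_C2² + 17r_C2 − 984 = 0  ⇒  r_C2 = 24 (r>0 drops 1)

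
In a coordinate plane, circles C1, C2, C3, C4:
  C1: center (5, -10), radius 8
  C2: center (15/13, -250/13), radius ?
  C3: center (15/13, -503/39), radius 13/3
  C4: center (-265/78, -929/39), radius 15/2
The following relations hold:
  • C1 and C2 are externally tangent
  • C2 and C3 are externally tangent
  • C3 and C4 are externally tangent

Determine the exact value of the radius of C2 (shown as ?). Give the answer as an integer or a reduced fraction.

1. [ext C1·C2]  r_C2² + 16r_C2 − 36 = 0  ⇒  r_C2 = 2 (r>0 drops 1)
2. [ext C2·C3]  r_C2² + (26/3)r_C2 − 64/3 = 0  ⇒  r_C2 = 2 (r>0 drops 1)

2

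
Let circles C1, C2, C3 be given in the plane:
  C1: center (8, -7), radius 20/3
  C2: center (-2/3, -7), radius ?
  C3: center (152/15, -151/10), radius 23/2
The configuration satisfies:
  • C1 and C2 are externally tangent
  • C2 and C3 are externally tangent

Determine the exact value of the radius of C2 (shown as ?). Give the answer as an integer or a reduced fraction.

2

1. [ext C1·C2]  r_C2² + (40/3)r_C2 − 92/3 = 0  ⇒  r_C2 = 2 (r>0 drops 1)
2. [ext C2·C3]  r_C2² + 23r_C2 − 50 = 0  ⇒  r_C2 = 2 (r>0 drops 1)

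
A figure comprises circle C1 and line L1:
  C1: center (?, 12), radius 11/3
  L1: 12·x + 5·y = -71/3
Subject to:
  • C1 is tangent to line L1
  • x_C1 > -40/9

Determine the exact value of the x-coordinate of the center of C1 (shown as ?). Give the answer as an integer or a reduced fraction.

-3

1. [C1‖L1]  x_C1² + (251/18)x_C1 + 197/6 = 0  ⇒  x_C1 = -197/18 or -3
2. given x_C1 > -40/9: keep -3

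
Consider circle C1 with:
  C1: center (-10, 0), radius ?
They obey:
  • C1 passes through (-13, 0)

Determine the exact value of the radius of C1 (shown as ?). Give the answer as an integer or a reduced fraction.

1. [C1∋P]  r_C1² − 9 = 0  ⇒  r_C1 = 3 (r>0 drops 1)

3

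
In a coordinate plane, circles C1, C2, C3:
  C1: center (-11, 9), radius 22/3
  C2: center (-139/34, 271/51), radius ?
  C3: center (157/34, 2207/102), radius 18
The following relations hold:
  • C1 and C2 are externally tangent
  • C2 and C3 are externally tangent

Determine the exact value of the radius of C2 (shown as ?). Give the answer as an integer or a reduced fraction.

1. [ext C1·C2]  r_C2² + (44/3)r_C2 − 91/12 = 0  ⇒  r_C2 = 1/2 (r>0 drops 1)
2. [ext C2·C3]  r_C2² + 36r_C2 − 73/4 = 0  ⇒  r_C2 = 1/2 (r>0 drops 1)

1/2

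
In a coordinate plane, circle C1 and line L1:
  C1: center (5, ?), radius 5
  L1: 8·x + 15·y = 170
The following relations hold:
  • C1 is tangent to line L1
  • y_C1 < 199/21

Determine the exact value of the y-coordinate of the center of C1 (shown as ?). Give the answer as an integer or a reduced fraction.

1. [C1‖L1]  y_C1² − (52/3)y_C1 + 43 = 0  ⇒  y_C1 = 3 or 43/3
2. given y_C1 < 199/21: keep 3

3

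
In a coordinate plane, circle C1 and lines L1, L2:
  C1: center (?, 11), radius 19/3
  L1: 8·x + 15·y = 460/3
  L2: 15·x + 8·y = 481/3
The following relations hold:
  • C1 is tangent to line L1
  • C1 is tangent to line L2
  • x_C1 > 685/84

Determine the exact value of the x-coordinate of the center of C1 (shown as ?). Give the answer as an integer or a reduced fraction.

12

1. [C1‖L1]  x_C1² + (35/12)x_C1 − 179 = 0  ⇒  x_C1 = -179/12 or 12
2. [C1‖L2]  x_C1² − (434/45)x_C1 − 424/15 = 0  ⇒  x_C1 = -106/45 or 12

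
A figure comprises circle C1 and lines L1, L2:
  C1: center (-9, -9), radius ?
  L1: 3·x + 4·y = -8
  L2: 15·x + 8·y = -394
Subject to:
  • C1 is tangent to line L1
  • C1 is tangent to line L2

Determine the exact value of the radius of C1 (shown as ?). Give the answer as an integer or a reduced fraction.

11

1. [C1‖L1]  r_C1² − 121 = 0  ⇒  r_C1 = 11 (r>0 drops 1)
2. [C1‖L2]  r_C1² − 121 = 0  ⇒  r_C1 = 11 (r>0 drops 1)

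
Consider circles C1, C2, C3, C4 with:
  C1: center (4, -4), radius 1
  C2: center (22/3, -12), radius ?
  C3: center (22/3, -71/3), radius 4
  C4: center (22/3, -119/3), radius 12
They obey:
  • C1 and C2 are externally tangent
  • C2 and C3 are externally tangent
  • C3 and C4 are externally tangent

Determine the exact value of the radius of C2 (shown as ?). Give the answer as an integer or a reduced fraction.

23/3

1. [ext C1·C2]  r_C2² + 2r_C2 − 667/9 = 0  ⇒  r_C2 = 23/3 (r>0 drops 1)
2. [ext C2·C3]  r_C2² + 8r_C2 − 1081/9 = 0  ⇒  r_C2 = 23/3 (r>0 drops 1)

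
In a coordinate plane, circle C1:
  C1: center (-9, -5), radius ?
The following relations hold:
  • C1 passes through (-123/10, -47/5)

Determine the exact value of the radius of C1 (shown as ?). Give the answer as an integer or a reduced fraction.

1. [C1∋P]  r_C1² − 121/4 = 0  ⇒  r_C1 = 11/2 (r>0 drops 1)

11/2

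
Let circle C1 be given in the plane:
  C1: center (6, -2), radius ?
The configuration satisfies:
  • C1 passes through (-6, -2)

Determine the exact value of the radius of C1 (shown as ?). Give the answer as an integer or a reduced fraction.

12

1. [C1∋P]  r_C1² − 144 = 0  ⇒  r_C1 = 12 (r>0 drops 1)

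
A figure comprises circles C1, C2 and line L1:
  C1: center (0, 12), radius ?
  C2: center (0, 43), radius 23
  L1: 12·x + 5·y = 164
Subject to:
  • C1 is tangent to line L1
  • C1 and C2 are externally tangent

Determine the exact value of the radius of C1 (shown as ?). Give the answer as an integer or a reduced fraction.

8

1. [C1‖L1]  r_C1² − 64 = 0  ⇒  r_C1 = 8 (r>0 drops 1)
2. [ext C1·C2]  r_C1² + 46r_C1 − 432 = 0  ⇒  r_C1 = 8 (r>0 drops 1)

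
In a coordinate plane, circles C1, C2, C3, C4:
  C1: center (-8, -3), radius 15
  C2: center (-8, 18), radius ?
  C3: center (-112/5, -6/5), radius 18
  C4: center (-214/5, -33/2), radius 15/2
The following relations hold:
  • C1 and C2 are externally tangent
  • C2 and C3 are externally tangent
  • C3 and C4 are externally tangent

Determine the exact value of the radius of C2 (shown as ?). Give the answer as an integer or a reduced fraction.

6

1. [ext C1·C2]  r_C2² + 30r_C2 − 216 = 0  ⇒  r_C2 = 6 (r>0 drops 1)
2. [ext C2·C3]  r_C2² + 36r_C2 − 252 = 0  ⇒  r_C2 = 6 (r>0 drops 1)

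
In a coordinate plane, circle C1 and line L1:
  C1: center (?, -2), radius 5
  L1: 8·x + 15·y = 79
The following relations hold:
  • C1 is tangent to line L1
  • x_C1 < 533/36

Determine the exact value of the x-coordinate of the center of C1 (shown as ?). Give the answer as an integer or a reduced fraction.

1. [C1‖L1]  x_C1² − (109/4)x_C1 + 291/4 = 0  ⇒  x_C1 = 3 or 97/4
2. given x_C1 < 533/36: keep 3

3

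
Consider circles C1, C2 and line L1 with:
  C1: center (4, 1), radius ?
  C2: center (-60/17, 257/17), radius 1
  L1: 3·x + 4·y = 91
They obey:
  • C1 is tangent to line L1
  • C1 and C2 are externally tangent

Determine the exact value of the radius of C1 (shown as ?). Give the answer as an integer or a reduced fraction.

1. [C1‖L1]  r_C1² − 225 = 0  ⇒  r_C1 = 15 (r>0 drops 1)
2. [ext C1·C2]  r_C1² + 2r_C1 − 255 = 0  ⇒  r_C1 = 15 (r>0 drops 1)

15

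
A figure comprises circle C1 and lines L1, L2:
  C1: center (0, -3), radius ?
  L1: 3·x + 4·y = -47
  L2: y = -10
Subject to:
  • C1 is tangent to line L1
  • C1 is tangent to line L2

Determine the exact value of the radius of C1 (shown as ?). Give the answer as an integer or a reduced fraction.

1. [C1‖L1]  r_C1² − 49 = 0  ⇒  r_C1 = 7 (r>0 drops 1)
2. [C1‖L2]  r_C1² − 49 = 0  ⇒  r_C1 = 7 (r>0 drops 1)

7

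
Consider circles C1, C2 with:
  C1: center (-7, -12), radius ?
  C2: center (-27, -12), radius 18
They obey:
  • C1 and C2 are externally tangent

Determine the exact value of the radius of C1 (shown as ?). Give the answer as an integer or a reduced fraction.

1. [ext C1·C2]  r_C1² + 36r_C1 − 76 = 0  ⇒  r_C1 = 2 (r>0 drops 1)

2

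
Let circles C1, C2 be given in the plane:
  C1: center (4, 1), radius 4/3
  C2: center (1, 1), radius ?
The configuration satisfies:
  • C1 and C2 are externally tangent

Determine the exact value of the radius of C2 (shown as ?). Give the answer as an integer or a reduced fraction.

5/3

1. [ext C1·C2]  r_C2² + (8/3)r_C2 − 65/9 = 0  ⇒  r_C2 = 5/3 (r>0 drops 1)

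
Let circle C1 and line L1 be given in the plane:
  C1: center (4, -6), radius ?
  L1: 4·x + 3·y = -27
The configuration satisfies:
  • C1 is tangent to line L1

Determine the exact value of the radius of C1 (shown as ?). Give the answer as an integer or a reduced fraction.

1. [C1‖L1]  r_C1² − 25 = 0  ⇒  r_C1 = 5 (r>0 drops 1)

5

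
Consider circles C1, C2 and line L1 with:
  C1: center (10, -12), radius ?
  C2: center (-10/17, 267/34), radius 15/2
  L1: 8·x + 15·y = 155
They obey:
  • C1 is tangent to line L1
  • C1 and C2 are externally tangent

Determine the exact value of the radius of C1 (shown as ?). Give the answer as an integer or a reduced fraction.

1. [C1‖L1]  r_C1² − 225 = 0  ⇒  r_C1 = 15 (r>0 drops 1)
2. [ext C1·C2]  r_C1² + 15r_C1 − 450 = 0  ⇒  r_C1 = 15 (r>0 drops 1)

15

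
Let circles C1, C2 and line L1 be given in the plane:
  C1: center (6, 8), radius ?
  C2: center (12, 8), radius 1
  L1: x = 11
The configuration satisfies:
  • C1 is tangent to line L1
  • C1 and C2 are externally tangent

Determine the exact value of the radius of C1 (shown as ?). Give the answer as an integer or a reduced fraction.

1. [C1‖L1]  r_C1² − 25 = 0  ⇒  r_C1 = 5 (r>0 drops 1)
2. [ext C1·C2]  r_C1² + 2r_C1 − 35 = 0  ⇒  r_C1 = 5 (r>0 drops 1)

5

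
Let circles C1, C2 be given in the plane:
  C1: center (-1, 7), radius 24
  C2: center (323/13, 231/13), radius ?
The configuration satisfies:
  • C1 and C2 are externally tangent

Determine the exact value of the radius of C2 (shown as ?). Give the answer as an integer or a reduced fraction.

4

1. [ext C1·C2]  r_C2² + 48r_C2 − 208 = 0  ⇒  r_C2 = 4 (r>0 drops 1)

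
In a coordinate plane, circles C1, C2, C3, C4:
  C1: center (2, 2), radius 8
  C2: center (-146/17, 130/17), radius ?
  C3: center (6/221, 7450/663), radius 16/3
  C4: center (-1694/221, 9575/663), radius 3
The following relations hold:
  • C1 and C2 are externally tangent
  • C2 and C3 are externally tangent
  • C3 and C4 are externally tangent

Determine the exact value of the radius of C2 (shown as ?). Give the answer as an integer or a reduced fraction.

4

1. [ext C1·C2]  r_C2² + 16r_C2 − 80 = 0  ⇒  r_C2 = 4 (r>0 drops 1)
2. [ext C2·C3]  r_C2² + (32/3)r_C2 − 176/3 = 0  ⇒  r_C2 = 4 (r>0 drops 1)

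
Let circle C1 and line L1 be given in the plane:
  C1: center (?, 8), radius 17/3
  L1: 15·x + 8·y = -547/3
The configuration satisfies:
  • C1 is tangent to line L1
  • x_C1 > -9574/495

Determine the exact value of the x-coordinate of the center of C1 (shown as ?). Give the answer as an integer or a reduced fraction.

-10

1. [C1‖L1]  x_C1² + (1478/45)x_C1 + 2056/9 = 0  ⇒  x_C1 = -1028/45 or -10
2. given x_C1 > -9574/495: keep -10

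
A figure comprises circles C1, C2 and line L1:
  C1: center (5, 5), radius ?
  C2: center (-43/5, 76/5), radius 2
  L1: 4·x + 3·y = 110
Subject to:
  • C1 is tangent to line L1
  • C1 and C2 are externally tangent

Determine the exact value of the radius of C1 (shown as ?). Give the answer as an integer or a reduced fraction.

1. [C1‖L1]  r_C1² − 225 = 0  ⇒  r_C1 = 15 (r>0 drops 1)
2. [ext C1·C2]  r_C1² + 4r_C1 − 285 = 0  ⇒  r_C1 = 15 (r>0 drops 1)

15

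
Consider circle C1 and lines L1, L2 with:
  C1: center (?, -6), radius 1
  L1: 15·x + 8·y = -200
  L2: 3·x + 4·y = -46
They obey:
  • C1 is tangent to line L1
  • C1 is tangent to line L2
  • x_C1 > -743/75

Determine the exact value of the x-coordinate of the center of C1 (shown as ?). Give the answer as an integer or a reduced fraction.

1. [C1‖L1]  x_C1² + (304/15)x_C1 + 507/5 = 0  ⇒  x_C1 = -169/15 or -9
2. [C1‖L2]  x_C1² + (44/3)x_C1 + 51 = 0  ⇒  x_C1 = -9 or -17/3

-9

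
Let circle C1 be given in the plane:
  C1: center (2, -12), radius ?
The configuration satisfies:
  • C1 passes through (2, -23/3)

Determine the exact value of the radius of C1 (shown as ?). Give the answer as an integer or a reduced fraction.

1. [C1∋P]  r_C1² − 169/9 = 0  ⇒  r_C1 = 13/3 (r>0 drops 1)

13/3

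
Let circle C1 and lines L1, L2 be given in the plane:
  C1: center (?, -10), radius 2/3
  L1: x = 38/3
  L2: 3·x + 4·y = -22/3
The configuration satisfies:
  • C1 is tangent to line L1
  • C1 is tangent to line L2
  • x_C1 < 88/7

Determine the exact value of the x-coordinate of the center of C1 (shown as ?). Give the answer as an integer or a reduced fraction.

1. [C1‖L1]  x_C1² − (76/3)x_C1 + 160 = 0  ⇒  x_C1 = 12 or 40/3
2. [C1‖L2]  x_C1² − (196/9)x_C1 + 352/3 = 0  ⇒  x_C1 = 88/9 or 12

12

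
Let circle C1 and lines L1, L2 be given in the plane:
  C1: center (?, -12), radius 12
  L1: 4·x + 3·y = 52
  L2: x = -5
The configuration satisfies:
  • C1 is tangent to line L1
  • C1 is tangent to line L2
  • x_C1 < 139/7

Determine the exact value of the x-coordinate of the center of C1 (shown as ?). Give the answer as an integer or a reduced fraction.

1. [C1‖L1]  x_C1² − 44x_C1 + 259 = 0  ⇒  x_C1 = 7 or 37
2. [C1‖L2]  x_C1² + 10x_C1 − 119 = 0  ⇒  x_C1 = -17 or 7

7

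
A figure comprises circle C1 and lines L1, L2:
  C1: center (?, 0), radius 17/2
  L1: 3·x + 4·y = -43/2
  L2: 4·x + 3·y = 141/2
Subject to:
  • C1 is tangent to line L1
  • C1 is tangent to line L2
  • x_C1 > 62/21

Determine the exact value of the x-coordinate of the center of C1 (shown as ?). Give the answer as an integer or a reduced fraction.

1. [C1‖L1]  x_C1² + (43/3)x_C1 − 448/3 = 0  ⇒  x_C1 = -64/3 or 7
2. [C1‖L2]  x_C1² − (141/4)x_C1 + 791/4 = 0  ⇒  x_C1 = 7 or 113/4

7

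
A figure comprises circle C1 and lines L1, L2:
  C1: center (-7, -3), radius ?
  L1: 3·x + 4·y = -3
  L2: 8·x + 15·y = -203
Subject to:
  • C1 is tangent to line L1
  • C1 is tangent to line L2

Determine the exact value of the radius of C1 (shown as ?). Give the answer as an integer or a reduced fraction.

1. [C1‖L1]  r_C1² − 36 = 0  ⇒  r_C1 = 6 (r>0 drops 1)
2. [C1‖L2]  r_C1² − 36 = 0  ⇒  r_C1 = 6 (r>0 drops 1)

6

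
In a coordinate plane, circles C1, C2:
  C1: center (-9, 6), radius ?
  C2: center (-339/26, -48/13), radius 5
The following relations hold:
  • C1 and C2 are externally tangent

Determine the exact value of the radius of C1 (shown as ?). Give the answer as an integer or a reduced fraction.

11/2

1. [ext C1·C2]  r_C1² + 10r_C1 − 341/4 = 0  ⇒  r_C1 = 11/2 (r>0 drops 1)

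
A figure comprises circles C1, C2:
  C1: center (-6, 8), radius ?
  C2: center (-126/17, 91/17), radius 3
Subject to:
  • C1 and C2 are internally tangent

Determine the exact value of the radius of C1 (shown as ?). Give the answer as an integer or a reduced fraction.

1. [int C1,C2]  r_C1² − 6r_C1 = 0  ⇒  r_C1 = 6 (r>0 drops 1)

6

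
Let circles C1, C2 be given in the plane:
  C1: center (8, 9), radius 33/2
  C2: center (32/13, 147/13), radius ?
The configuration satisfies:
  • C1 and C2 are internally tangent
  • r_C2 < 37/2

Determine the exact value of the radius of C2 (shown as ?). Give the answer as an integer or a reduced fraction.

1. [int C1,C2]  r_C2² − 33r_C2 + 945/4 = 0  ⇒  r_C2 = 21/2 or 45/2
2. given r_C2 < 37/2: keep 21/2

21/2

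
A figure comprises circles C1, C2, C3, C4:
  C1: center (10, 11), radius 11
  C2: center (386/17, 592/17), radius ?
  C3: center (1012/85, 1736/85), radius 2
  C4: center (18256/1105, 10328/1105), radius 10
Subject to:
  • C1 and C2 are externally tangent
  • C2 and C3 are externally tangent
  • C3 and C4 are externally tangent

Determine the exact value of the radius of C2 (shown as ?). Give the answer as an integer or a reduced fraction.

16

1. [ext C1·C2]  r_C2² + 22r_C2 − 608 = 0  ⇒  r_C2 = 16 (r>0 drops 1)
2. [ext C2·C3]  r_C2² + 4r_C2 − 320 = 0  ⇒  r_C2 = 16 (r>0 drops 1)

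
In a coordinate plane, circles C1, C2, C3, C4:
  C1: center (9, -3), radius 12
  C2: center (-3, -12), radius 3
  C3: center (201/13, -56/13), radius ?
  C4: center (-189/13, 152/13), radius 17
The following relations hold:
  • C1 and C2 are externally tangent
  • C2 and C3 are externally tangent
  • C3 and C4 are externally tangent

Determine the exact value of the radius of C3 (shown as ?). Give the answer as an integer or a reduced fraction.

17

1. [ext C2·C3]  r_C3² + 6r_C3 − 391 = 0  ⇒  r_C3 = 17 (r>0 drops 1)
2. [ext C3·C4]  r_C3² + 34r_C3 − 867 = 0  ⇒  r_C3 = 17 (r>0 drops 1)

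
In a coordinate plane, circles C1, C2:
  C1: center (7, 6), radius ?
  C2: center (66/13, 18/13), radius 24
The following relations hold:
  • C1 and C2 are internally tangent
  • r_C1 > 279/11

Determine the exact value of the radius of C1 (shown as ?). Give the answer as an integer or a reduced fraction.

29

1. [int C1,C2]  r_C1² − 48r_C1 + 551 = 0  ⇒  r_C1 = 19 or 29
2. given r_C1 > 279/11: keep 29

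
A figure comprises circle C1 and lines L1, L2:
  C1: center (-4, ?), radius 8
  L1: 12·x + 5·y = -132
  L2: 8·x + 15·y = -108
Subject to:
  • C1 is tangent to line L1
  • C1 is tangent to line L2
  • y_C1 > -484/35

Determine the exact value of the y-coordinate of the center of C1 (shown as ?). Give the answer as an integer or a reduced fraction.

1. [C1‖L1]  y_C1² + (168/5)y_C1 − 752/5 = 0  ⇒  y_C1 = -188/5 or 4
2. [C1‖L2]  y_C1² + (152/15)y_C1 − 848/15 = 0  ⇒  y_C1 = -212/15 or 4

4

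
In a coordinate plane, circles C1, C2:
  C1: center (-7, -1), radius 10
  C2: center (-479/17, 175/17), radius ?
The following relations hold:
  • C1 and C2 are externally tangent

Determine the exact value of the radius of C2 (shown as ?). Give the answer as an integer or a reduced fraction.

1. [ext C1·C2]  r_C2² + 20r_C2 − 476 = 0  ⇒  r_C2 = 14 (r>0 drops 1)

14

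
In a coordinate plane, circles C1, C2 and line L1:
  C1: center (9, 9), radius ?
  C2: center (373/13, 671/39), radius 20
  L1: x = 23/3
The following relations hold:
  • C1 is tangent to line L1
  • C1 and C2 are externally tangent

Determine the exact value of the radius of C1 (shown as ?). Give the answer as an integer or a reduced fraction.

4/3

1. [C1‖L1]  r_C1² − 16/9 = 0  ⇒  r_C1 = 4/3 (r>0 drops 1)
2. [ext C1·C2]  r_C1² + 40r_C1 − 496/9 = 0  ⇒  r_C1 = 4/3 (r>0 drops 1)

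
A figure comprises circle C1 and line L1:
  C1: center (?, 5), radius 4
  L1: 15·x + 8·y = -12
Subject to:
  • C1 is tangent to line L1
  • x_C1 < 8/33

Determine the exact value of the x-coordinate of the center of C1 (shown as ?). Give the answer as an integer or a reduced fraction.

-8

1. [C1‖L1]  x_C1² + (104/15)x_C1 − 128/15 = 0  ⇒  x_C1 = -8 or 16/15
2. given x_C1 < 8/33: keep -8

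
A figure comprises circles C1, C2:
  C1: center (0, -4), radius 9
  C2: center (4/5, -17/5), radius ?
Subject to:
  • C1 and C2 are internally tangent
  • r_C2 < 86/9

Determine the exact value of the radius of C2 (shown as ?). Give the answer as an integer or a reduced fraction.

8

1. [int C1,C2]  r_C2² − 18r_C2 + 80 = 0  ⇒  r_C2 = 8 or 10
2. given r_C2 < 86/9: keep 8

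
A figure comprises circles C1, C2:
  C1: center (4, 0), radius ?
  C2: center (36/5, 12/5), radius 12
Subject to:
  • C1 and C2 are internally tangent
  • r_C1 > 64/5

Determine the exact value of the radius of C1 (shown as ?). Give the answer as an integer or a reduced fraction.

16

1. [int C1,C2]  r_C1² − 24r_C1 + 128 = 0  ⇒  r_C1 = 8 or 16
2. given r_C1 > 64/5: keep 16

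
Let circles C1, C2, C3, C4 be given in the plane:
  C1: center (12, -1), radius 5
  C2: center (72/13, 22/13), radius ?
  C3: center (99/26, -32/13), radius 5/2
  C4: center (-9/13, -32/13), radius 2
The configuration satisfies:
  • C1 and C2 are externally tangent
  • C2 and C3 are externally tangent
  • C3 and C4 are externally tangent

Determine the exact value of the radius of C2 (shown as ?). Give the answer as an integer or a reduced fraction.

1. [ext C1·C2]  r_C2² + 10r_C2 − 24 = 0  ⇒  r_C2 = 2 (r>0 drops 1)
2. [ext C2·C3]  r_C2² + 5r_C2 − 14 = 0  ⇒  r_C2 = 2 (r>0 drops 1)

2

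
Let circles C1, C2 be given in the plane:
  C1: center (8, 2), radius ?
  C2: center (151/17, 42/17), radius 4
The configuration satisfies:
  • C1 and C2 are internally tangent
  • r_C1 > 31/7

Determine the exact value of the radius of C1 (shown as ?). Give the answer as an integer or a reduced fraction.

1. [int C1,C2]  r_C1² − 8r_C1 + 15 = 0  ⇒  r_C1 = 3 or 5
2. given r_C1 > 31/7: keep 5

5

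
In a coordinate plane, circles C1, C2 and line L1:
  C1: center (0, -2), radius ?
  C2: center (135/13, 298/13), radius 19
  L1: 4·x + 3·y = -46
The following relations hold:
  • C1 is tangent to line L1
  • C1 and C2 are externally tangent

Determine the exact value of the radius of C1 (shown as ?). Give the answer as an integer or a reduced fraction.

8

1. [C1‖L1]  r_C1² − 64 = 0  ⇒  r_C1 = 8 (r>0 drops 1)
2. [ext C1·C2]  r_C1² + 38r_C1 − 368 = 0  ⇒  r_C1 = 8 (r>0 drops 1)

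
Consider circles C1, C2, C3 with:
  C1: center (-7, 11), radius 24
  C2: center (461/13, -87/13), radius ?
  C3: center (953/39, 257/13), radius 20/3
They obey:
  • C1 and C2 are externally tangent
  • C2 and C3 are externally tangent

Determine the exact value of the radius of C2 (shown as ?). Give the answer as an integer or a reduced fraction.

22

1. [ext C1·C2]  r_C2² + 48r_C2 − 1540 = 0  ⇒  r_C2 = 22 (r>0 drops 1)
2. [ext C2·C3]  r_C2² + (40/3)r_C2 − 2332/3 = 0  ⇒  r_C2 = 22 (r>0 drops 1)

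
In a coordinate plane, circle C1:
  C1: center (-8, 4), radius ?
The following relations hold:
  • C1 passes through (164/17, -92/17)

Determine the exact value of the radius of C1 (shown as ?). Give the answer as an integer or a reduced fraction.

1. [C1∋P]  r_C1² − 400 = 0  ⇒  r_C1 = 20 (r>0 drops 1)

20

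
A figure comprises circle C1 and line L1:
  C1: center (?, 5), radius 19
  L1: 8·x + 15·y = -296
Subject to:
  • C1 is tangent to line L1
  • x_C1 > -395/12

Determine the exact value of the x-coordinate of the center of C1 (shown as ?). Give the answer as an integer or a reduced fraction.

1. [C1‖L1]  x_C1² + (371/4)x_C1 + 1041/2 = 0  ⇒  x_C1 = -347/4 or -6
2. given x_C1 > -395/12: keep -6

-6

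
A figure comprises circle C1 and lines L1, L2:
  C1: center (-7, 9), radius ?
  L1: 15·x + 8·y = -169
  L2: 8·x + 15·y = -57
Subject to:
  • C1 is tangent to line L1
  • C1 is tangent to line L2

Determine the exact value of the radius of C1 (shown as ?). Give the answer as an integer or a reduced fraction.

8

1. [C1‖L1]  r_C1² − 64 = 0  ⇒  r_C1 = 8 (r>0 drops 1)
2. [C1‖L2]  r_C1² − 64 = 0  ⇒  r_C1 = 8 (r>0 drops 1)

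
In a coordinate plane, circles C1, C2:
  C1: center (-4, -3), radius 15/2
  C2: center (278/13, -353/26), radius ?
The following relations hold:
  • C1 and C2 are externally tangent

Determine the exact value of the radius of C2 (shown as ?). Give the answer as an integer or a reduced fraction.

1. [ext C1·C2]  r_C2² + 15r_C2 − 700 = 0  ⇒  r_C2 = 20 (r>0 drops 1)

20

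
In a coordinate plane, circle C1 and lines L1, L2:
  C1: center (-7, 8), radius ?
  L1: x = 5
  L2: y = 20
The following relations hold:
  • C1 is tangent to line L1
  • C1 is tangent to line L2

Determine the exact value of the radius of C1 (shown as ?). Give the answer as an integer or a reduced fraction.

1. [C1‖L1]  r_C1² − 144 = 0  ⇒  r_C1 = 12 (r>0 drops 1)
2. [C1‖L2]  r_C1² − 144 = 0  ⇒  r_C1 = 12 (r>0 drops 1)

12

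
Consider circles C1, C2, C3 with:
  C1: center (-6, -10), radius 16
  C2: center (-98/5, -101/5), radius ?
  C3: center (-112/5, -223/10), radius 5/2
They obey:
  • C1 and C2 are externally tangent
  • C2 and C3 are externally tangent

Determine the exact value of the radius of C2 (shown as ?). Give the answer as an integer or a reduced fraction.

1. [ext C1·C2]  r_C2² + 32r_C2 − 33 = 0  ⇒  r_C2 = 1 (r>0 drops 1)
2. [ext C2·C3]  r_C2² + 5r_C2 − 6 = 0  ⇒  r_C2 = 1 (r>0 drops 1)

1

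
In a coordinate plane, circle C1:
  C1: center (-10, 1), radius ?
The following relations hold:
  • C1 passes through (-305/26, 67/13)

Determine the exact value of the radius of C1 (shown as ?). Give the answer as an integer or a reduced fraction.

1. [C1∋P]  r_C1² − 81/4 = 0  ⇒  r_C1 = 9/2 (r>0 drops 1)

9/2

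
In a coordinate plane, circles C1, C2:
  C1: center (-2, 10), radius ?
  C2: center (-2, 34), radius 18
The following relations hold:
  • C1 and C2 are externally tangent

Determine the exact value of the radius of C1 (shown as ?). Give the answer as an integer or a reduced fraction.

6

1. [ext C1·C2]  r_C1² + 36r_C1 − 252 = 0  ⇒  r_C1 = 6 (r>0 drops 1)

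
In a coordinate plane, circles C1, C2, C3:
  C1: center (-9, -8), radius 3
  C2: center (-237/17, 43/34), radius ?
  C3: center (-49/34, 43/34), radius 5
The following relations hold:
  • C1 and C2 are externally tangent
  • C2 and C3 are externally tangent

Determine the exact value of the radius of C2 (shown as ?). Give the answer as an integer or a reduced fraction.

15/2

1. [ext C1·C2]  r_C2² + 6r_C2 − 405/4 = 0  ⇒  r_C2 = 15/2 (r>0 drops 1)
2. [ext C2·C3]  r_C2² + 10r_C2 − 525/4 = 0  ⇒  r_C2 = 15/2 (r>0 drops 1)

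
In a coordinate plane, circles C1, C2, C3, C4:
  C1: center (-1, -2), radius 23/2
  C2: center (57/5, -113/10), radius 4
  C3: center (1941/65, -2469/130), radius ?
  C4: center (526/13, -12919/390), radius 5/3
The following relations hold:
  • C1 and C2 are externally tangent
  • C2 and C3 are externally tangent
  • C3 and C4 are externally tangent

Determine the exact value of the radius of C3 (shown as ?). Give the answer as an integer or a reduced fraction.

1. [ext C2·C3]  r_C3² + 8r_C3 − 384 = 0  ⇒  r_C3 = 16 (r>0 drops 1)
2. [ext C3·C4]  r_C3² + (10/3)r_C3 − 928/3 = 0  ⇒  r_C3 = 16 (r>0 drops 1)

16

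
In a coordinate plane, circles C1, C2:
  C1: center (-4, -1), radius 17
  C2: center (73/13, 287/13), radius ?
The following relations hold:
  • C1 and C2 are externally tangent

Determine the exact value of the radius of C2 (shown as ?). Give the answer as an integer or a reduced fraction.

1. [ext C1·C2]  r_C2² + 34r_C2 − 336 = 0  ⇒  r_C2 = 8 (r>0 drops 1)

8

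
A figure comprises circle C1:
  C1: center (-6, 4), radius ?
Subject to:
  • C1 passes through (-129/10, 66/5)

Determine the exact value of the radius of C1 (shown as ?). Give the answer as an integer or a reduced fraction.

23/2

1. [C1∋P]  r_C1² − 529/4 = 0  ⇒  r_C1 = 23/2 (r>0 drops 1)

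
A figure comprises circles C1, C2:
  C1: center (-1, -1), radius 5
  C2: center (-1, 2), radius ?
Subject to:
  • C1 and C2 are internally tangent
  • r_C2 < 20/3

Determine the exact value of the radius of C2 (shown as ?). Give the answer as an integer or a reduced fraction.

1. [int C1,C2]  r_C2² − 10r_C2 + 16 = 0  ⇒  r_C2 = 2 or 8
2. given r_C2 < 20/3: keep 2

2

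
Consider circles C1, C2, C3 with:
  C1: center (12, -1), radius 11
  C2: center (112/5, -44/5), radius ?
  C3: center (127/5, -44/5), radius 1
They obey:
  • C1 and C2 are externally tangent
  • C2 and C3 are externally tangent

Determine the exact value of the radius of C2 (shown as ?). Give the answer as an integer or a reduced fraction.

1. [ext C1·C2]  r_C2² + 22r_C2 − 48 = 0  ⇒  r_C2 = 2 (r>0 drops 1)
2. [ext C2·C3]  r_C2² + 2r_C2 − 8 = 0  ⇒  r_C2 = 2 (r>0 drops 1)

2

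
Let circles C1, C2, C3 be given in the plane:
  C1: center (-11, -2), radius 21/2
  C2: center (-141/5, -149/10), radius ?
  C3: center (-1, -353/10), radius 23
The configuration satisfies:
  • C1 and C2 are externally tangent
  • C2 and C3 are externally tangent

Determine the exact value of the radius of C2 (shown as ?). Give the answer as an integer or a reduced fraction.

11

1. [ext C1·C2]  r_C2² + 21r_C2 − 352 = 0  ⇒  r_C2 = 11 (r>0 drops 1)
2. [ext C2·C3]  r_C2² + 46r_C2 − 627 = 0  ⇒  r_C2 = 11 (r>0 drops 1)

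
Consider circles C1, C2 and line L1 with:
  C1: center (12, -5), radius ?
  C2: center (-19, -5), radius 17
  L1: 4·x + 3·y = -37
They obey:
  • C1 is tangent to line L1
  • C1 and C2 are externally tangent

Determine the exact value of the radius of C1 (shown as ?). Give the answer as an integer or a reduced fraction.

14

1. [C1‖L1]  r_C1² − 196 = 0  ⇒  r_C1 = 14 (r>0 drops 1)
2. [ext C1·C2]  r_C1² + 34r_C1 − 672 = 0  ⇒  r_C1 = 14 (r>0 drops 1)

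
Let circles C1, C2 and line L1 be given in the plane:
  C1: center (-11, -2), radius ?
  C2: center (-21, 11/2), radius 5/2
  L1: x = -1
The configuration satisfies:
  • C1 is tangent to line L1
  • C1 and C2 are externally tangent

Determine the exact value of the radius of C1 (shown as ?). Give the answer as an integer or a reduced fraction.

10

1. [C1‖L1]  r_C1² − 100 = 0  ⇒  r_C1 = 10 (r>0 drops 1)
2. [ext C1·C2]  r_C1² + 5r_C1 − 150 = 0  ⇒  r_C1 = 10 (r>0 drops 1)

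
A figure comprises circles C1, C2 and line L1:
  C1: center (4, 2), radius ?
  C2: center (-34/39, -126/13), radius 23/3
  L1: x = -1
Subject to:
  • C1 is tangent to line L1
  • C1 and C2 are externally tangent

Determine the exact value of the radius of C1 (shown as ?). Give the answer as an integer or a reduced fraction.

1. [C1‖L1]  r_C1² − 25 = 0  ⇒  r_C1 = 5 (r>0 drops 1)
2. [ext C1·C2]  r_C1² + (46/3)r_C1 − 305/3 = 0  ⇒  r_C1 = 5 (r>0 drops 1)

5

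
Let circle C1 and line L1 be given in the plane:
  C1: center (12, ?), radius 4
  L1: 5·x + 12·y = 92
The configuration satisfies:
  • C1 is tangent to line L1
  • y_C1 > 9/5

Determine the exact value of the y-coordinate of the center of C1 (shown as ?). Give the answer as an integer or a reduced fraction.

1. [C1‖L1]  y_C1² − (16/3)y_C1 − 35/3 = 0  ⇒  y_C1 = -5/3 or 7
2. given y_C1 > 9/5: keep 7

7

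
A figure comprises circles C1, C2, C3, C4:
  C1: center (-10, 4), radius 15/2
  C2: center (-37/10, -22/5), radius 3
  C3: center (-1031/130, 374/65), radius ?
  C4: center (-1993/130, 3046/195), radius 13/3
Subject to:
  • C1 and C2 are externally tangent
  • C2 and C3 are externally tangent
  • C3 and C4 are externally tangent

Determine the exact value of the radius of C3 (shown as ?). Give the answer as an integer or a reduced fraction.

8

1. [ext C2·C3]  r_C3² + 6r_C3 − 112 = 0  ⇒  r_C3 = 8 (r>0 drops 1)
2. [ext C3·C4]  r_C3² + (26/3)r_C3 − 400/3 = 0  ⇒  r_C3 = 8 (r>0 drops 1)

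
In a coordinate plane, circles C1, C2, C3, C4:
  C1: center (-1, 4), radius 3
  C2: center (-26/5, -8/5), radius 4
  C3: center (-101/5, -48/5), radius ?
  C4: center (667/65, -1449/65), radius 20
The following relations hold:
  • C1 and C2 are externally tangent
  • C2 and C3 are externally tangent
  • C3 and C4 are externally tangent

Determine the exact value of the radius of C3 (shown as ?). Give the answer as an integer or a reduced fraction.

1. [ext C2·C3]  r_C3² + 8r_C3 − 273 = 0  ⇒  r_C3 = 13 (r>0 drops 1)
2. [ext C3·C4]  r_C3² + 40r_C3 − 689 = 0  ⇒  r_C3 = 13 (r>0 drops 1)

13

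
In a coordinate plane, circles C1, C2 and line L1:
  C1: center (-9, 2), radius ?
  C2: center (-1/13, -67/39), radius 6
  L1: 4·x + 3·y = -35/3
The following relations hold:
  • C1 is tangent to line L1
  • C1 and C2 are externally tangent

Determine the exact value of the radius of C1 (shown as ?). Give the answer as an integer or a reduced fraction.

1. [C1‖L1]  r_C1² − 121/9 = 0  ⇒  r_C1 = 11/3 (r>0 drops 1)
2. [ext C1·C2]  r_C1² + 12r_C1 − 517/9 = 0  ⇒  r_C1 = 11/3 (r>0 drops 1)

11/3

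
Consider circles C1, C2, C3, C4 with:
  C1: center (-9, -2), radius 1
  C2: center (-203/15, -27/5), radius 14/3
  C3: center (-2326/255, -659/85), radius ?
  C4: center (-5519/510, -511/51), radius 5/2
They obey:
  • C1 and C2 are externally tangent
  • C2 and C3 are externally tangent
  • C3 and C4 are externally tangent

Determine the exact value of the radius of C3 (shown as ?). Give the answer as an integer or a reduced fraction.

1. [ext C2·C3]  r_C3² + (28/3)r_C3 − 29/9 = 0  ⇒  r_C3 = 1/3 (r>0 drops 1)
2. [ext C3·C4]  r_C3² + 5r_C3 − 16/9 = 0  ⇒  r_C3 = 1/3 (r>0 drops 1)

1/3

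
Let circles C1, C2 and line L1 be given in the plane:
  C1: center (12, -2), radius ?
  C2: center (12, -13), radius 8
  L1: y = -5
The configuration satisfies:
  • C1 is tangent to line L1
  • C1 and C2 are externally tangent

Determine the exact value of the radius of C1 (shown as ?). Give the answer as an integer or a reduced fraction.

3

1. [C1‖L1]  r_C1² − 9 = 0  ⇒  r_C1 = 3 (r>0 drops 1)
2. [ext C1·C2]  r_C1² + 16r_C1 − 57 = 0  ⇒  r_C1 = 3 (r>0 drops 1)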